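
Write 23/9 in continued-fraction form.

Run the Euclidean algorithm on 23 and 9; the successive quotients are the partial quotients a_0, a_1, ... (each step inverts the fractional part left over by the previous one):
  23 = 2*9 + 5, so a_0 = 2.
  9 = 1*5 + 4, so a_1 = 1.
  5 = 1*4 + 1, so a_2 = 1.
  4 = 4*1 + 0, so a_3 = 4.
The remainder reaches 0 after 4 divisions, so the expansion has 4 partial quotients, read off in order.

[2; 1, 1, 4]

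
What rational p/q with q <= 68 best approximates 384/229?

Expand x = 384/229 as a continued fraction with the Euclidean algorithm:
  384 = 1*229 + 155, so a_0 = 1.
  229 = 1*155 + 74, so a_1 = 1.
  155 = 2*74 + 7, so a_2 = 2.
  74 = 10*7 + 4, so a_3 = 10.
  7 = 1*4 + 3, so a_4 = 1.
  4 = 1*3 + 1, so a_5 = 1.
  3 = 3*1 + 0, so a_6 = 3.
so x = [1; 1, 2, 10, 1, 1, 3].
Convergents (p_i = a_i*p_{i-1} + p_{i-2}, q_i = a_i*q_{i-1} + q_{i-2} with p_{-2}=0, p_{-1}=1, q_{-2}=1, q_{-1}=0), until the denominator exceeds 68:
  i=0: a_0=1, p_0 = 1*1 + 0 = 1, q_0 = 1*0 + 1 = 1.
  i=1: a_1=1, p_1 = 1*1 + 1 = 2, q_1 = 1*1 + 0 = 1.
  i=2: a_2=2, p_2 = 2*2 + 1 = 5, q_2 = 2*1 + 1 = 3.
  i=3: a_3=10, p_3 = 10*5 + 2 = 52, q_3 = 10*3 + 1 = 31.
  i=4: a_4=1, p_4 = 1*52 + 5 = 57, q_4 = 1*31 + 3 = 34.
  i=5: a_5=1, p_5 = 1*57 + 52 = 109, q_5 = 1*34 + 31 = 65.
  i=6: a_6=3, p_6 = 3*109 + 57 = 384, q_6 = 3*65 + 34 = 229.
q_6 = 229 > 68, so the last convergent with denominator <= 68 is p_5/q_5 = 109/65.
The closest fraction with denominator <= 68 is either p_5/q_5 or the intermediate fraction (k*p_5 + p_4)/(k*q_5 + q_4) with the largest k >= 1 whose denominator stays <= 68; these approach x as k grows, and every other convergent or intermediate fraction in range is farther away.
Largest k: floor((68 - q_4)/q_5) = floor((68 - 34)/65) = 0.
Since k = 0, no intermediate fraction beyond p_5/q_5 has denominator <= 68, so the convergent 109/65 is the closest (its error is |384*65 - 109*229|/(229*65) = 1/14885).

109/65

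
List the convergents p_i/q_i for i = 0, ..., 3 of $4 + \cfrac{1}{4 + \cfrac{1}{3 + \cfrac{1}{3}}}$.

Using the convergent recurrence p_i = a_i*p_{i-1} + p_{i-2}, q_i = a_i*q_{i-1} + q_{i-2} with p_{-2}=0, p_{-1}=1, q_{-2}=1, q_{-1}=0:
  i=0: a_0=4, p_0 = 4*1 + 0 = 4, q_0 = 4*0 + 1 = 1.
  i=1: a_1=4, p_1 = 4*4 + 1 = 17, q_1 = 4*1 + 0 = 4.
  i=2: a_2=3, p_2 = 3*17 + 4 = 55, q_2 = 3*4 + 1 = 13.
  i=3: a_3=3, p_3 = 3*55 + 17 = 182, q_3 = 3*13 + 4 = 43.

4/1, 17/4, 55/13, 182/43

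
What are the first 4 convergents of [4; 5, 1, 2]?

4/1, 21/5, 25/6, 71/17

Using the convergent recurrence p_i = a_i*p_{i-1} + p_{i-2}, q_i = a_i*q_{i-1} + q_{i-2} with p_{-2}=0, p_{-1}=1, q_{-2}=1, q_{-1}=0:
  i=0: a_0=4, p_0 = 4*1 + 0 = 4, q_0 = 4*0 + 1 = 1.
  i=1: a_1=5, p_1 = 5*4 + 1 = 21, q_1 = 5*1 + 0 = 5.
  i=2: a_2=1, p_2 = 1*21 + 4 = 25, q_2 = 1*5 + 1 = 6.
  i=3: a_3=2, p_3 = 2*25 + 21 = 71, q_3 = 2*6 + 5 = 17.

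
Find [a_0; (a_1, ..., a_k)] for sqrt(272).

Write x_i = (sqrt(272) + m_i)/d_i with (m_0, d_0) = (0, 1). a_0 = floor(sqrt(272)) = 16, since 16^2 = 256 <= 272 < 289 = 17^2.
Iterate m_{i+1} = d_i*a_i - m_i, d_{i+1} = (272 - m_{i+1}^2)/d_i, a_{i+1} = floor((a_0 + m_{i+1})/d_{i+1}):
  m_1 = 1*16 - 0 = 16, d_1 = (272 - 16^2)/1 = 16/1 = 16, a_1 = floor((16 + 16)/16) = 2.
  m_2 = 16*2 - 16 = 16, d_2 = (272 - 16^2)/16 = 16/16 = 1, a_2 = floor((16 + 16)/1) = 32.
  m_3 = 1*32 - 16 = 16, d_3 = (272 - 16^2)/1 = 16/1 = 16: (m_3, d_3) = (m_1, d_1) = (16, 16), so from here the quotients repeat a_1, a_2; the period length is 2.
Hence the expansion of sqrt(272) is a_0 = 16 followed by the repeating block 2, 32 (period 2).

[16; (2, 32)]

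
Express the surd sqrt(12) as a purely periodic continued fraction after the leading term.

Write x_i = (sqrt(12) + m_i)/d_i with (m_0, d_0) = (0, 1). a_0 = floor(sqrt(12)) = 3, since 3^2 = 9 <= 12 < 16 = 4^2.
Iterate m_{i+1} = d_i*a_i - m_i, d_{i+1} = (12 - m_{i+1}^2)/d_i, a_{i+1} = floor((a_0 + m_{i+1})/d_{i+1}):
  m_1 = 1*3 - 0 = 3, d_1 = (12 - 3^2)/1 = 3/1 = 3, a_1 = floor((3 + 3)/3) = 2.
  m_2 = 3*2 - 3 = 3, d_2 = (12 - 3^2)/3 = 3/3 = 1, a_2 = floor((3 + 3)/1) = 6.
  m_3 = 1*6 - 3 = 3, d_3 = (12 - 3^2)/1 = 3/1 = 3: (m_3, d_3) = (m_1, d_1) = (3, 3), so from here the quotients repeat a_1, a_2; the period length is 2.
Hence the expansion of sqrt(12) is a_0 = 3 followed by the repeating block 2, 6 (period 2).

[3; (2, 6)]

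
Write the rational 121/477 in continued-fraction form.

Run the Euclidean algorithm on 121 and 477; the successive quotients are the partial quotients a_0, a_1, ... (each step inverts the fractional part left over by the previous one):
  121 = 0*477 + 121, so a_0 = 0.
  477 = 3*121 + 114, so a_1 = 3.
  121 = 1*114 + 7, so a_2 = 1.
  114 = 16*7 + 2, so a_3 = 16.
  7 = 3*2 + 1, so a_4 = 3.
  2 = 2*1 + 0, so a_5 = 2.
The remainder reaches 0 after 6 divisions, so the expansion has 6 partial quotients, read off in order.

[0; 3, 1, 16, 3, 2]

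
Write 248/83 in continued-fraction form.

[2; 1, 82]

Run the Euclidean algorithm on 248 and 83; the successive quotients are the partial quotients a_0, a_1, ... (each step inverts the fractional part left over by the previous one):
  248 = 2*83 + 82, so a_0 = 2.
  83 = 1*82 + 1, so a_1 = 1.
  82 = 82*1 + 0, so a_2 = 82.
The remainder reaches 0 after 3 divisions, so the expansion has 3 partial quotients, read off in order.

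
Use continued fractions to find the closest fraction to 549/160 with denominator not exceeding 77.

175/51

Expand x = 549/160 as a continued fraction with the Euclidean algorithm:
  549 = 3*160 + 69, so a_0 = 3.
  160 = 2*69 + 22, so a_1 = 2.
  69 = 3*22 + 3, so a_2 = 3.
  22 = 7*3 + 1, so a_3 = 7.
  3 = 3*1 + 0, so a_4 = 3.
so x = [3; 2, 3, 7, 3].
Convergents (p_i = a_i*p_{i-1} + p_{i-2}, q_i = a_i*q_{i-1} + q_{i-2} with p_{-2}=0, p_{-1}=1, q_{-2}=1, q_{-1}=0), until the denominator exceeds 77:
  i=0: a_0=3, p_0 = 3*1 + 0 = 3, q_0 = 3*0 + 1 = 1.
  i=1: a_1=2, p_1 = 2*3 + 1 = 7, q_1 = 2*1 + 0 = 2.
  i=2: a_2=3, p_2 = 3*7 + 3 = 24, q_2 = 3*2 + 1 = 7.
  i=3: a_3=7, p_3 = 7*24 + 7 = 175, q_3 = 7*7 + 2 = 51.
  i=4: a_4=3, p_4 = 3*175 + 24 = 549, q_4 = 3*51 + 7 = 160.
q_4 = 160 > 77, so the last convergent with denominator <= 77 is p_3/q_3 = 175/51.
The closest fraction with denominator <= 77 is either p_3/q_3 or the intermediate fraction (k*p_3 + p_2)/(k*q_3 + q_2) with the largest k >= 1 whose denominator stays <= 77; these approach x as k grows, and every other convergent or intermediate fraction in range is farther away.
Largest k: floor((77 - q_2)/q_3) = floor((77 - 7)/51) = 1.
That gives (1*175 + 24)/(1*51 + 7) = 199/58.
Compare the errors: |x - 175/51| = |549*51 - 175*160|/(160*51) = 1/8160, and |x - 199/58| = |549*58 - 199*160|/(160*58) = 2/9280.
Cross-multiplying, 1*9280 = 9280 < 16320 = 2*8160, so 1/8160 is smaller: the convergent 175/51 is closer to x than 199/58.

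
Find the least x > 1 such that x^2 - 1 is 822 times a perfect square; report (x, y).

(x, y) = (7397, 258)

First expand sqrt(822) as a continued fraction. With x_i = (sqrt(822) + m_i)/d_i and (m_0, d_0) = (0, 1): a_0 = floor(sqrt(822)) = 28, since 28^2 = 784 <= 822 < 841 = 29^2.
Iterate m_{i+1} = d_i*a_i - m_i, d_{i+1} = (822 - m_{i+1}^2)/d_i, a_{i+1} = floor((a_0 + m_{i+1})/d_{i+1}):
  m_1 = 1*28 - 0 = 28, d_1 = (822 - 28^2)/1 = 38/1 = 38, a_1 = floor((28 + 28)/38) = 1.
  m_2 = 38*1 - 28 = 10, d_2 = (822 - 10^2)/38 = 722/38 = 19, a_2 = floor((28 + 10)/19) = 2.
  m_3 = 19*2 - 10 = 28, d_3 = (822 - 28^2)/19 = 38/19 = 2, a_3 = floor((28 + 28)/2) = 28.
  m_4 = 2*28 - 28 = 28, d_4 = (822 - 28^2)/2 = 38/2 = 19, a_4 = floor((28 + 28)/19) = 2.
  m_5 = 19*2 - 28 = 10, d_5 = (822 - 10^2)/19 = 722/19 = 38, a_5 = floor((28 + 10)/38) = 1.
  m_6 = 38*1 - 10 = 28, d_6 = (822 - 28^2)/38 = 38/38 = 1, a_6 = floor((28 + 28)/1) = 56.
  m_7 = 1*56 - 28 = 28, d_7 = (822 - 28^2)/1 = 38/1 = 38: (m_7, d_7) = (m_1, d_1) = (28, 38), so from here the quotients repeat a_1, ..., a_6; the period length is 6.
So sqrt(822) = [28; (1, 2, 28, 2, 1, 56)] with period length k = 6.
k is even, so the fundamental solution of x^2 - 822y^2 = 1 is (p_{k-1}, q_{k-1}) = (p_5, q_5); compute convergents through index 5.
Convergents (p_i = a_i*p_{i-1} + p_{i-2}, q_i = a_i*q_{i-1} + q_{i-2} with p_{-2}=0, p_{-1}=1, q_{-2}=1, q_{-1}=0):
  i=0: a_0=28, p_0 = 28*1 + 0 = 28, q_0 = 28*0 + 1 = 1.
  i=1: a_1=1, p_1 = 1*28 + 1 = 29, q_1 = 1*1 + 0 = 1.
  i=2: a_2=2, p_2 = 2*29 + 28 = 86, q_2 = 2*1 + 1 = 3.
  i=3: a_3=28, p_3 = 28*86 + 29 = 2437, q_3 = 28*3 + 1 = 85.
  i=4: a_4=2, p_4 = 2*2437 + 86 = 4960, q_4 = 2*85 + 3 = 173.
  i=5: a_5=1, p_5 = 1*4960 + 2437 = 7397, q_5 = 1*173 + 85 = 258.
Check: 7397^2 - 822*258^2 = 54715609 - 54715608 = 1, so (x, y) = (7397, 258) solves the equation, and by the theorem it is the least positive solution.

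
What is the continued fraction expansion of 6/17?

[0; 2, 1, 5]

Run the Euclidean algorithm on 6 and 17; the successive quotients are the partial quotients a_0, a_1, ... (each step inverts the fractional part left over by the previous one):
  6 = 0*17 + 6, so a_0 = 0.
  17 = 2*6 + 5, so a_1 = 2.
  6 = 1*5 + 1, so a_2 = 1.
  5 = 5*1 + 0, so a_3 = 5.
The remainder reaches 0 after 4 divisions, so the expansion has 4 partial quotients, read off in order.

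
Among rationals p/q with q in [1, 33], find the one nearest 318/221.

Expand x = 318/221 as a continued fraction with the Euclidean algorithm:
  318 = 1*221 + 97, so a_0 = 1.
  221 = 2*97 + 27, so a_1 = 2.
  97 = 3*27 + 16, so a_2 = 3.
  27 = 1*16 + 11, so a_3 = 1.
  16 = 1*11 + 5, so a_4 = 1.
  11 = 2*5 + 1, so a_5 = 2.
  5 = 5*1 + 0, so a_6 = 5.
so x = [1; 2, 3, 1, 1, 2, 5].
Convergents (p_i = a_i*p_{i-1} + p_{i-2}, q_i = a_i*q_{i-1} + q_{i-2} with p_{-2}=0, p_{-1}=1, q_{-2}=1, q_{-1}=0), until the denominator exceeds 33:
  i=0: a_0=1, p_0 = 1*1 + 0 = 1, q_0 = 1*0 + 1 = 1.
  i=1: a_1=2, p_1 = 2*1 + 1 = 3, q_1 = 2*1 + 0 = 2.
  i=2: a_2=3, p_2 = 3*3 + 1 = 10, q_2 = 3*2 + 1 = 7.
  i=3: a_3=1, p_3 = 1*10 + 3 = 13, q_3 = 1*7 + 2 = 9.
  i=4: a_4=1, p_4 = 1*13 + 10 = 23, q_4 = 1*9 + 7 = 16.
  i=5: a_5=2, p_5 = 2*23 + 13 = 59, q_5 = 2*16 + 9 = 41.
q_5 = 41 > 33, so the last convergent with denominator <= 33 is p_4/q_4 = 23/16.
The closest fraction with denominator <= 33 is either p_4/q_4 or the intermediate fraction (k*p_4 + p_3)/(k*q_4 + q_3) with the largest k >= 1 whose denominator stays <= 33; these approach x as k grows, and every other convergent or intermediate fraction in range is farther away.
Largest k: floor((33 - q_3)/q_4) = floor((33 - 9)/16) = 1.
That gives (1*23 + 13)/(1*16 + 9) = 36/25.
Compare the errors: |x - 23/16| = |318*16 - 23*221|/(221*16) = 5/3536, and |x - 36/25| = |318*25 - 36*221|/(221*25) = 6/5525.
Cross-multiplying, 6*3536 = 21216 < 27625 = 5*5525, so 6/5525 is smaller: the intermediate fraction 36/25 is closer to x than 23/16.

36/25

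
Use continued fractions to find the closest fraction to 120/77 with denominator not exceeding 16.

14/9

Expand x = 120/77 as a continued fraction with the Euclidean algorithm:
  120 = 1*77 + 43, so a_0 = 1.
  77 = 1*43 + 34, so a_1 = 1.
  43 = 1*34 + 9, so a_2 = 1.
  34 = 3*9 + 7, so a_3 = 3.
  9 = 1*7 + 2, so a_4 = 1.
  7 = 3*2 + 1, so a_5 = 3.
  2 = 2*1 + 0, so a_6 = 2.
so x = [1; 1, 1, 3, 1, 3, 2].
Convergents (p_i = a_i*p_{i-1} + p_{i-2}, q_i = a_i*q_{i-1} + q_{i-2} with p_{-2}=0, p_{-1}=1, q_{-2}=1, q_{-1}=0), until the denominator exceeds 16:
  i=0: a_0=1, p_0 = 1*1 + 0 = 1, q_0 = 1*0 + 1 = 1.
  i=1: a_1=1, p_1 = 1*1 + 1 = 2, q_1 = 1*1 + 0 = 1.
  i=2: a_2=1, p_2 = 1*2 + 1 = 3, q_2 = 1*1 + 1 = 2.
  i=3: a_3=3, p_3 = 3*3 + 2 = 11, q_3 = 3*2 + 1 = 7.
  i=4: a_4=1, p_4 = 1*11 + 3 = 14, q_4 = 1*7 + 2 = 9.
  i=5: a_5=3, p_5 = 3*14 + 11 = 53, q_5 = 3*9 + 7 = 34.
q_5 = 34 > 16, so the last convergent with denominator <= 16 is p_4/q_4 = 14/9.
The closest fraction with denominator <= 16 is either p_4/q_4 or the intermediate fraction (k*p_4 + p_3)/(k*q_4 + q_3) with the largest k >= 1 whose denominator stays <= 16; these approach x as k grows, and every other convergent or intermediate fraction in range is farther away.
Largest k: floor((16 - q_3)/q_4) = floor((16 - 7)/9) = 1.
That gives (1*14 + 11)/(1*9 + 7) = 25/16.
Compare the errors: |x - 14/9| = |120*9 - 14*77|/(77*9) = 2/693, and |x - 25/16| = |120*16 - 25*77|/(77*16) = 5/1232.
Cross-multiplying, 2*1232 = 2464 < 3465 = 5*693, so 2/693 is smaller: the convergent 14/9 is closer to x than 25/16.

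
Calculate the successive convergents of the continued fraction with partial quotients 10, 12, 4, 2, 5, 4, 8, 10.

Using the convergent recurrence p_i = a_i*p_{i-1} + p_{i-2}, q_i = a_i*q_{i-1} + q_{i-2} with p_{-2}=0, p_{-1}=1, q_{-2}=1, q_{-1}=0:
  i=0: a_0=10, p_0 = 10*1 + 0 = 10, q_0 = 10*0 + 1 = 1.
  i=1: a_1=12, p_1 = 12*10 + 1 = 121, q_1 = 12*1 + 0 = 12.
  i=2: a_2=4, p_2 = 4*121 + 10 = 494, q_2 = 4*12 + 1 = 49.
  i=3: a_3=2, p_3 = 2*494 + 121 = 1109, q_3 = 2*49 + 12 = 110.
  i=4: a_4=5, p_4 = 5*1109 + 494 = 6039, q_4 = 5*110 + 49 = 599.
  i=5: a_5=4, p_5 = 4*6039 + 1109 = 25265, q_5 = 4*599 + 110 = 2506.
  i=6: a_6=8, p_6 = 8*25265 + 6039 = 208159, q_6 = 8*2506 + 599 = 20647.
  i=7: a_7=10, p_7 = 10*208159 + 25265 = 2106855, q_7 = 10*20647 + 2506 = 208976.

10/1, 121/12, 494/49, 1109/110, 6039/599, 25265/2506, 208159/20647, 2106855/208976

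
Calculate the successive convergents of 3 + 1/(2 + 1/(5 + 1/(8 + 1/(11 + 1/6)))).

3/1, 7/2, 38/11, 311/90, 3459/1001, 21065/6096

Using the convergent recurrence p_i = a_i*p_{i-1} + p_{i-2}, q_i = a_i*q_{i-1} + q_{i-2} with p_{-2}=0, p_{-1}=1, q_{-2}=1, q_{-1}=0:
  i=0: a_0=3, p_0 = 3*1 + 0 = 3, q_0 = 3*0 + 1 = 1.
  i=1: a_1=2, p_1 = 2*3 + 1 = 7, q_1 = 2*1 + 0 = 2.
  i=2: a_2=5, p_2 = 5*7 + 3 = 38, q_2 = 5*2 + 1 = 11.
  i=3: a_3=8, p_3 = 8*38 + 7 = 311, q_3 = 8*11 + 2 = 90.
  i=4: a_4=11, p_4 = 11*311 + 38 = 3459, q_4 = 11*90 + 11 = 1001.
  i=5: a_5=6, p_5 = 6*3459 + 311 = 21065, q_5 = 6*1001 + 90 = 6096.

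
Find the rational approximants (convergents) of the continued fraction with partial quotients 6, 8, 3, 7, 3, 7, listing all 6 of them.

6/1, 49/8, 153/25, 1120/183, 3513/574, 25711/4201

Using the convergent recurrence p_i = a_i*p_{i-1} + p_{i-2}, q_i = a_i*q_{i-1} + q_{i-2} with p_{-2}=0, p_{-1}=1, q_{-2}=1, q_{-1}=0:
  i=0: a_0=6, p_0 = 6*1 + 0 = 6, q_0 = 6*0 + 1 = 1.
  i=1: a_1=8, p_1 = 8*6 + 1 = 49, q_1 = 8*1 + 0 = 8.
  i=2: a_2=3, p_2 = 3*49 + 6 = 153, q_2 = 3*8 + 1 = 25.
  i=3: a_3=7, p_3 = 7*153 + 49 = 1120, q_3 = 7*25 + 8 = 183.
  i=4: a_4=3, p_4 = 3*1120 + 153 = 3513, q_4 = 3*183 + 25 = 574.
  i=5: a_5=7, p_5 = 7*3513 + 1120 = 25711, q_5 = 7*574 + 183 = 4201.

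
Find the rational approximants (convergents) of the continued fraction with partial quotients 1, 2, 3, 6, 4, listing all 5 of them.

Using the convergent recurrence p_i = a_i*p_{i-1} + p_{i-2}, q_i = a_i*q_{i-1} + q_{i-2} with p_{-2}=0, p_{-1}=1, q_{-2}=1, q_{-1}=0:
  i=0: a_0=1, p_0 = 1*1 + 0 = 1, q_0 = 1*0 + 1 = 1.
  i=1: a_1=2, p_1 = 2*1 + 1 = 3, q_1 = 2*1 + 0 = 2.
  i=2: a_2=3, p_2 = 3*3 + 1 = 10, q_2 = 3*2 + 1 = 7.
  i=3: a_3=6, p_3 = 6*10 + 3 = 63, q_3 = 6*7 + 2 = 44.
  i=4: a_4=4, p_4 = 4*63 + 10 = 262, q_4 = 4*44 + 7 = 183.

1/1, 3/2, 10/7, 63/44, 262/183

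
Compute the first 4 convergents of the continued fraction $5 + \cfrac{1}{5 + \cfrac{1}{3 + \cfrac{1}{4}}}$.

Using the convergent recurrence p_i = a_i*p_{i-1} + p_{i-2}, q_i = a_i*q_{i-1} + q_{i-2} with p_{-2}=0, p_{-1}=1, q_{-2}=1, q_{-1}=0:
  i=0: a_0=5, p_0 = 5*1 + 0 = 5, q_0 = 5*0 + 1 = 1.
  i=1: a_1=5, p_1 = 5*5 + 1 = 26, q_1 = 5*1 + 0 = 5.
  i=2: a_2=3, p_2 = 3*26 + 5 = 83, q_2 = 3*5 + 1 = 16.
  i=3: a_3=4, p_3 = 4*83 + 26 = 358, q_3 = 4*16 + 5 = 69.

5/1, 26/5, 83/16, 358/69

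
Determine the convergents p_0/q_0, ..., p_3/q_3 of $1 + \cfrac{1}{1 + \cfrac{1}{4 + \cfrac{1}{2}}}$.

1/1, 2/1, 9/5, 20/11

Using the convergent recurrence p_i = a_i*p_{i-1} + p_{i-2}, q_i = a_i*q_{i-1} + q_{i-2} with p_{-2}=0, p_{-1}=1, q_{-2}=1, q_{-1}=0:
  i=0: a_0=1, p_0 = 1*1 + 0 = 1, q_0 = 1*0 + 1 = 1.
  i=1: a_1=1, p_1 = 1*1 + 1 = 2, q_1 = 1*1 + 0 = 1.
  i=2: a_2=4, p_2 = 4*2 + 1 = 9, q_2 = 4*1 + 1 = 5.
  i=3: a_3=2, p_3 = 2*9 + 2 = 20, q_3 = 2*5 + 1 = 11.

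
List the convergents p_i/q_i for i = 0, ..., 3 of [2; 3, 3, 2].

2/1, 7/3, 23/10, 53/23

Using the convergent recurrence p_i = a_i*p_{i-1} + p_{i-2}, q_i = a_i*q_{i-1} + q_{i-2} with p_{-2}=0, p_{-1}=1, q_{-2}=1, q_{-1}=0:
  i=0: a_0=2, p_0 = 2*1 + 0 = 2, q_0 = 2*0 + 1 = 1.
  i=1: a_1=3, p_1 = 3*2 + 1 = 7, q_1 = 3*1 + 0 = 3.
  i=2: a_2=3, p_2 = 3*7 + 2 = 23, q_2 = 3*3 + 1 = 10.
  i=3: a_3=2, p_3 = 2*23 + 7 = 53, q_3 = 2*10 + 3 = 23.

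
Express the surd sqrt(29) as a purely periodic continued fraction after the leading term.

Write x_i = (sqrt(29) + m_i)/d_i with (m_0, d_0) = (0, 1). a_0 = floor(sqrt(29)) = 5, since 5^2 = 25 <= 29 < 36 = 6^2.
Iterate m_{i+1} = d_i*a_i - m_i, d_{i+1} = (29 - m_{i+1}^2)/d_i, a_{i+1} = floor((a_0 + m_{i+1})/d_{i+1}):
  m_1 = 1*5 - 0 = 5, d_1 = (29 - 5^2)/1 = 4/1 = 4, a_1 = floor((5 + 5)/4) = 2.
  m_2 = 4*2 - 5 = 3, d_2 = (29 - 3^2)/4 = 20/4 = 5, a_2 = floor((5 + 3)/5) = 1.
  m_3 = 5*1 - 3 = 2, d_3 = (29 - 2^2)/5 = 25/5 = 5, a_3 = floor((5 + 2)/5) = 1.
  m_4 = 5*1 - 2 = 3, d_4 = (29 - 3^2)/5 = 20/5 = 4, a_4 = floor((5 + 3)/4) = 2.
  m_5 = 4*2 - 3 = 5, d_5 = (29 - 5^2)/4 = 4/4 = 1, a_5 = floor((5 + 5)/1) = 10.
  m_6 = 1*10 - 5 = 5, d_6 = (29 - 5^2)/1 = 4/1 = 4: (m_6, d_6) = (m_1, d_1) = (5, 4), so from here the quotients repeat a_1, ..., a_5; the period length is 5.
Hence the expansion of sqrt(29) is a_0 = 5 followed by the repeating block 2, 1, 1, 2, 10 (period 5).

[5; (2, 1, 1, 2, 10)]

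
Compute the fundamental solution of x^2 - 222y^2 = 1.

(x, y) = (149, 10)

First expand sqrt(222) as a continued fraction. With x_i = (sqrt(222) + m_i)/d_i and (m_0, d_0) = (0, 1): a_0 = floor(sqrt(222)) = 14, since 14^2 = 196 <= 222 < 225 = 15^2.
Iterate m_{i+1} = d_i*a_i - m_i, d_{i+1} = (222 - m_{i+1}^2)/d_i, a_{i+1} = floor((a_0 + m_{i+1})/d_{i+1}):
  m_1 = 1*14 - 0 = 14, d_1 = (222 - 14^2)/1 = 26/1 = 26, a_1 = floor((14 + 14)/26) = 1.
  m_2 = 26*1 - 14 = 12, d_2 = (222 - 12^2)/26 = 78/26 = 3, a_2 = floor((14 + 12)/3) = 8.
  m_3 = 3*8 - 12 = 12, d_3 = (222 - 12^2)/3 = 78/3 = 26, a_3 = floor((14 + 12)/26) = 1.
  m_4 = 26*1 - 12 = 14, d_4 = (222 - 14^2)/26 = 26/26 = 1, a_4 = floor((14 + 14)/1) = 28.
  m_5 = 1*28 - 14 = 14, d_5 = (222 - 14^2)/1 = 26/1 = 26: (m_5, d_5) = (m_1, d_1) = (14, 26), so from here the quotients repeat a_1, ..., a_4; the period length is 4.
So sqrt(222) = [14; (1, 8, 1, 28)] with period length k = 4.
k is even, so the fundamental solution of x^2 - 222y^2 = 1 is (p_{k-1}, q_{k-1}) = (p_3, q_3); compute convergents through index 3.
Convergents (p_i = a_i*p_{i-1} + p_{i-2}, q_i = a_i*q_{i-1} + q_{i-2} with p_{-2}=0, p_{-1}=1, q_{-2}=1, q_{-1}=0):
  i=0: a_0=14, p_0 = 14*1 + 0 = 14, q_0 = 14*0 + 1 = 1.
  i=1: a_1=1, p_1 = 1*14 + 1 = 15, q_1 = 1*1 + 0 = 1.
  i=2: a_2=8, p_2 = 8*15 + 14 = 134, q_2 = 8*1 + 1 = 9.
  i=3: a_3=1, p_3 = 1*134 + 15 = 149, q_3 = 1*9 + 1 = 10.
Check: 149^2 - 222*10^2 = 22201 - 22200 = 1, so (x, y) = (149, 10) solves the equation, and by the theorem it is the least positive solution.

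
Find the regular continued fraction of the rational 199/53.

[3; 1, 3, 13]

Run the Euclidean algorithm on 199 and 53; the successive quotients are the partial quotients a_0, a_1, ... (each step inverts the fractional part left over by the previous one):
  199 = 3*53 + 40, so a_0 = 3.
  53 = 1*40 + 13, so a_1 = 1.
  40 = 3*13 + 1, so a_2 = 3.
  13 = 13*1 + 0, so a_3 = 13.
The remainder reaches 0 after 4 divisions, so the expansion has 4 partial quotients, read off in order.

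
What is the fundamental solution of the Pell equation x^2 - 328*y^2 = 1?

First expand sqrt(328) as a continued fraction. With x_i = (sqrt(328) + m_i)/d_i and (m_0, d_0) = (0, 1): a_0 = floor(sqrt(328)) = 18, since 18^2 = 324 <= 328 < 361 = 19^2.
Iterate m_{i+1} = d_i*a_i - m_i, d_{i+1} = (328 - m_{i+1}^2)/d_i, a_{i+1} = floor((a_0 + m_{i+1})/d_{i+1}):
  m_1 = 1*18 - 0 = 18, d_1 = (328 - 18^2)/1 = 4/1 = 4, a_1 = floor((18 + 18)/4) = 9.
  m_2 = 4*9 - 18 = 18, d_2 = (328 - 18^2)/4 = 4/4 = 1, a_2 = floor((18 + 18)/1) = 36.
  m_3 = 1*36 - 18 = 18, d_3 = (328 - 18^2)/1 = 4/1 = 4: (m_3, d_3) = (m_1, d_1) = (18, 4), so from here the quotients repeat a_1, a_2; the period length is 2.
So sqrt(328) = [18; (9, 36)] with period length k = 2.
k is even, so the fundamental solution of x^2 - 328y^2 = 1 is (p_{k-1}, q_{k-1}) = (p_1, q_1); compute convergents through index 1.
Convergents (p_i = a_i*p_{i-1} + p_{i-2}, q_i = a_i*q_{i-1} + q_{i-2} with p_{-2}=0, p_{-1}=1, q_{-2}=1, q_{-1}=0):
  i=0: a_0=18, p_0 = 18*1 + 0 = 18, q_0 = 18*0 + 1 = 1.
  i=1: a_1=9, p_1 = 9*18 + 1 = 163, q_1 = 9*1 + 0 = 9.
Check: 163^2 - 328*9^2 = 26569 - 26568 = 1, so (x, y) = (163, 9) solves the equation, and by the theorem it is the least positive solution.

(x, y) = (163, 9)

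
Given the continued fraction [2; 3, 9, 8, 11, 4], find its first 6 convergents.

Using the convergent recurrence p_i = a_i*p_{i-1} + p_{i-2}, q_i = a_i*q_{i-1} + q_{i-2} with p_{-2}=0, p_{-1}=1, q_{-2}=1, q_{-1}=0:
  i=0: a_0=2, p_0 = 2*1 + 0 = 2, q_0 = 2*0 + 1 = 1.
  i=1: a_1=3, p_1 = 3*2 + 1 = 7, q_1 = 3*1 + 0 = 3.
  i=2: a_2=9, p_2 = 9*7 + 2 = 65, q_2 = 9*3 + 1 = 28.
  i=3: a_3=8, p_3 = 8*65 + 7 = 527, q_3 = 8*28 + 3 = 227.
  i=4: a_4=11, p_4 = 11*527 + 65 = 5862, q_4 = 11*227 + 28 = 2525.
  i=5: a_5=4, p_5 = 4*5862 + 527 = 23975, q_5 = 4*2525 + 227 = 10327.

2/1, 7/3, 65/28, 527/227, 5862/2525, 23975/10327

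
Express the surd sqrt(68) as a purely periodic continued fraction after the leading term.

[8; (4, 16)]

Write x_i = (sqrt(68) + m_i)/d_i with (m_0, d_0) = (0, 1). a_0 = floor(sqrt(68)) = 8, since 8^2 = 64 <= 68 < 81 = 9^2.
Iterate m_{i+1} = d_i*a_i - m_i, d_{i+1} = (68 - m_{i+1}^2)/d_i, a_{i+1} = floor((a_0 + m_{i+1})/d_{i+1}):
  m_1 = 1*8 - 0 = 8, d_1 = (68 - 8^2)/1 = 4/1 = 4, a_1 = floor((8 + 8)/4) = 4.
  m_2 = 4*4 - 8 = 8, d_2 = (68 - 8^2)/4 = 4/4 = 1, a_2 = floor((8 + 8)/1) = 16.
  m_3 = 1*16 - 8 = 8, d_3 = (68 - 8^2)/1 = 4/1 = 4: (m_3, d_3) = (m_1, d_1) = (8, 4), so from here the quotients repeat a_1, a_2; the period length is 2.
Hence the expansion of sqrt(68) is a_0 = 8 followed by the repeating block 4, 16 (period 2).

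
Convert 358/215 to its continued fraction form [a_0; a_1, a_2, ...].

[1; 1, 1, 1, 71]

Run the Euclidean algorithm on 358 and 215; the successive quotients are the partial quotients a_0, a_1, ... (each step inverts the fractional part left over by the previous one):
  358 = 1*215 + 143, so a_0 = 1.
  215 = 1*143 + 72, so a_1 = 1.
  143 = 1*72 + 71, so a_2 = 1.
  72 = 1*71 + 1, so a_3 = 1.
  71 = 71*1 + 0, so a_4 = 71.
The remainder reaches 0 after 5 divisions, so the expansion has 5 partial quotients, read off in order.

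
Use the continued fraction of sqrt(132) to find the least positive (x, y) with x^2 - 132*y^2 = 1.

First expand sqrt(132) as a continued fraction. With x_i = (sqrt(132) + m_i)/d_i and (m_0, d_0) = (0, 1): a_0 = floor(sqrt(132)) = 11, since 11^2 = 121 <= 132 < 144 = 12^2.
Iterate m_{i+1} = d_i*a_i - m_i, d_{i+1} = (132 - m_{i+1}^2)/d_i, a_{i+1} = floor((a_0 + m_{i+1})/d_{i+1}):
  m_1 = 1*11 - 0 = 11, d_1 = (132 - 11^2)/1 = 11/1 = 11, a_1 = floor((11 + 11)/11) = 2.
  m_2 = 11*2 - 11 = 11, d_2 = (132 - 11^2)/11 = 11/11 = 1, a_2 = floor((11 + 11)/1) = 22.
  m_3 = 1*22 - 11 = 11, d_3 = (132 - 11^2)/1 = 11/1 = 11: (m_3, d_3) = (m_1, d_1) = (11, 11), so from here the quotients repeat a_1, a_2; the period length is 2.
So sqrt(132) = [11; (2, 22)] with period length k = 2.
k is even, so the fundamental solution of x^2 - 132y^2 = 1 is (p_{k-1}, q_{k-1}) = (p_1, q_1); compute convergents through index 1.
Convergents (p_i = a_i*p_{i-1} + p_{i-2}, q_i = a_i*q_{i-1} + q_{i-2} with p_{-2}=0, p_{-1}=1, q_{-2}=1, q_{-1}=0):
  i=0: a_0=11, p_0 = 11*1 + 0 = 11, q_0 = 11*0 + 1 = 1.
  i=1: a_1=2, p_1 = 2*11 + 1 = 23, q_1 = 2*1 + 0 = 2.
Check: 23^2 - 132*2^2 = 529 - 528 = 1, so (x, y) = (23, 2) solves the equation, and by the theorem it is the least positive solution.

(x, y) = (23, 2)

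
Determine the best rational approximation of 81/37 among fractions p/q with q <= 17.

Expand x = 81/37 as a continued fraction with the Euclidean algorithm:
  81 = 2*37 + 7, so a_0 = 2.
  37 = 5*7 + 2, so a_1 = 5.
  7 = 3*2 + 1, so a_2 = 3.
  2 = 2*1 + 0, so a_3 = 2.
so x = [2; 5, 3, 2].
Convergents (p_i = a_i*p_{i-1} + p_{i-2}, q_i = a_i*q_{i-1} + q_{i-2} with p_{-2}=0, p_{-1}=1, q_{-2}=1, q_{-1}=0), until the denominator exceeds 17:
  i=0: a_0=2, p_0 = 2*1 + 0 = 2, q_0 = 2*0 + 1 = 1.
  i=1: a_1=5, p_1 = 5*2 + 1 = 11, q_1 = 5*1 + 0 = 5.
  i=2: a_2=3, p_2 = 3*11 + 2 = 35, q_2 = 3*5 + 1 = 16.
  i=3: a_3=2, p_3 = 2*35 + 11 = 81, q_3 = 2*16 + 5 = 37.
q_3 = 37 > 17, so the last convergent with denominator <= 17 is p_2/q_2 = 35/16.
The closest fraction with denominator <= 17 is either p_2/q_2 or the intermediate fraction (k*p_2 + p_1)/(k*q_2 + q_1) with the largest k >= 1 whose denominator stays <= 17; these approach x as k grows, and every other convergent or intermediate fraction in range is farther away.
Largest k: floor((17 - q_1)/q_2) = floor((17 - 5)/16) = 0.
Since k = 0, no intermediate fraction beyond p_2/q_2 has denominator <= 17, so the convergent 35/16 is the closest (its error is |81*16 - 35*37|/(37*16) = 1/592).

35/16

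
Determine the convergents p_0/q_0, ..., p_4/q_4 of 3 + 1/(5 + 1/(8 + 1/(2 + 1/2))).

3/1, 16/5, 131/41, 278/87, 687/215

Using the convergent recurrence p_i = a_i*p_{i-1} + p_{i-2}, q_i = a_i*q_{i-1} + q_{i-2} with p_{-2}=0, p_{-1}=1, q_{-2}=1, q_{-1}=0:
  i=0: a_0=3, p_0 = 3*1 + 0 = 3, q_0 = 3*0 + 1 = 1.
  i=1: a_1=5, p_1 = 5*3 + 1 = 16, q_1 = 5*1 + 0 = 5.
  i=2: a_2=8, p_2 = 8*16 + 3 = 131, q_2 = 8*5 + 1 = 41.
  i=3: a_3=2, p_3 = 2*131 + 16 = 278, q_3 = 2*41 + 5 = 87.
  i=4: a_4=2, p_4 = 2*278 + 131 = 687, q_4 = 2*87 + 41 = 215.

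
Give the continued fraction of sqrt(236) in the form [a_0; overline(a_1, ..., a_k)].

[15; overline(2, 1, 3, 5, 1, 6, 1, 5, 3, 1, 2, 30)]

Write x_i = (sqrt(236) + m_i)/d_i with (m_0, d_0) = (0, 1). a_0 = floor(sqrt(236)) = 15, since 15^2 = 225 <= 236 < 256 = 16^2.
Iterate m_{i+1} = d_i*a_i - m_i, d_{i+1} = (236 - m_{i+1}^2)/d_i, a_{i+1} = floor((a_0 + m_{i+1})/d_{i+1}):
  m_1 = 1*15 - 0 = 15, d_1 = (236 - 15^2)/1 = 11/1 = 11, a_1 = floor((15 + 15)/11) = 2.
  m_2 = 11*2 - 15 = 7, d_2 = (236 - 7^2)/11 = 187/11 = 17, a_2 = floor((15 + 7)/17) = 1.
  m_3 = 17*1 - 7 = 10, d_3 = (236 - 10^2)/17 = 136/17 = 8, a_3 = floor((15 + 10)/8) = 3.
  m_4 = 8*3 - 10 = 14, d_4 = (236 - 14^2)/8 = 40/8 = 5, a_4 = floor((15 + 14)/5) = 5.
  m_5 = 5*5 - 14 = 11, d_5 = (236 - 11^2)/5 = 115/5 = 23, a_5 = floor((15 + 11)/23) = 1.
  m_6 = 23*1 - 11 = 12, d_6 = (236 - 12^2)/23 = 92/23 = 4, a_6 = floor((15 + 12)/4) = 6.
  m_7 = 4*6 - 12 = 12, d_7 = (236 - 12^2)/4 = 92/4 = 23, a_7 = floor((15 + 12)/23) = 1.
  m_8 = 23*1 - 12 = 11, d_8 = (236 - 11^2)/23 = 115/23 = 5, a_8 = floor((15 + 11)/5) = 5.
  m_9 = 5*5 - 11 = 14, d_9 = (236 - 14^2)/5 = 40/5 = 8, a_9 = floor((15 + 14)/8) = 3.
  m_10 = 8*3 - 14 = 10, d_10 = (236 - 10^2)/8 = 136/8 = 17, a_10 = floor((15 + 10)/17) = 1.
  m_11 = 17*1 - 10 = 7, d_11 = (236 - 7^2)/17 = 187/17 = 11, a_11 = floor((15 + 7)/11) = 2.
  m_12 = 11*2 - 7 = 15, d_12 = (236 - 15^2)/11 = 11/11 = 1, a_12 = floor((15 + 15)/1) = 30.
  m_13 = 1*30 - 15 = 15, d_13 = (236 - 15^2)/1 = 11/1 = 11: (m_13, d_13) = (m_1, d_1) = (15, 11), so from here the quotients repeat a_1, ..., a_12; the period length is 12.
Hence the expansion of sqrt(236) is a_0 = 15 followed by the repeating block 2, 1, 3, 5, 1, 6, 1, 5, 3, 1, 2, 30 (period 12).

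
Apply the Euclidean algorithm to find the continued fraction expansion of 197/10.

[19; 1, 2, 3]

Run the Euclidean algorithm on 197 and 10; the successive quotients are the partial quotients a_0, a_1, ... (each step inverts the fractional part left over by the previous one):
  197 = 19*10 + 7, so a_0 = 19.
  10 = 1*7 + 3, so a_1 = 1.
  7 = 2*3 + 1, so a_2 = 2.
  3 = 3*1 + 0, so a_3 = 3.
The remainder reaches 0 after 4 divisions, so the expansion has 4 partial quotients, read off in order.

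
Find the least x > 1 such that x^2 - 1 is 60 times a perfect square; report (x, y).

First expand sqrt(60) as a continued fraction. With x_i = (sqrt(60) + m_i)/d_i and (m_0, d_0) = (0, 1): a_0 = floor(sqrt(60)) = 7, since 7^2 = 49 <= 60 < 64 = 8^2.
Iterate m_{i+1} = d_i*a_i - m_i, d_{i+1} = (60 - m_{i+1}^2)/d_i, a_{i+1} = floor((a_0 + m_{i+1})/d_{i+1}):
  m_1 = 1*7 - 0 = 7, d_1 = (60 - 7^2)/1 = 11/1 = 11, a_1 = floor((7 + 7)/11) = 1.
  m_2 = 11*1 - 7 = 4, d_2 = (60 - 4^2)/11 = 44/11 = 4, a_2 = floor((7 + 4)/4) = 2.
  m_3 = 4*2 - 4 = 4, d_3 = (60 - 4^2)/4 = 44/4 = 11, a_3 = floor((7 + 4)/11) = 1.
  m_4 = 11*1 - 4 = 7, d_4 = (60 - 7^2)/11 = 11/11 = 1, a_4 = floor((7 + 7)/1) = 14.
  m_5 = 1*14 - 7 = 7, d_5 = (60 - 7^2)/1 = 11/1 = 11: (m_5, d_5) = (m_1, d_1) = (7, 11), so from here the quotients repeat a_1, ..., a_4; the period length is 4.
So sqrt(60) = [7; (1, 2, 1, 14)] with period length k = 4.
k is even, so the fundamental solution of x^2 - 60y^2 = 1 is (p_{k-1}, q_{k-1}) = (p_3, q_3); compute convergents through index 3.
Convergents (p_i = a_i*p_{i-1} + p_{i-2}, q_i = a_i*q_{i-1} + q_{i-2} with p_{-2}=0, p_{-1}=1, q_{-2}=1, q_{-1}=0):
  i=0: a_0=7, p_0 = 7*1 + 0 = 7, q_0 = 7*0 + 1 = 1.
  i=1: a_1=1, p_1 = 1*7 + 1 = 8, q_1 = 1*1 + 0 = 1.
  i=2: a_2=2, p_2 = 2*8 + 7 = 23, q_2 = 2*1 + 1 = 3.
  i=3: a_3=1, p_3 = 1*23 + 8 = 31, q_3 = 1*3 + 1 = 4.
Check: 31^2 - 60*4^2 = 961 - 960 = 1, so (x, y) = (31, 4) solves the equation, and by the theorem it is the least positive solution.

(x, y) = (31, 4)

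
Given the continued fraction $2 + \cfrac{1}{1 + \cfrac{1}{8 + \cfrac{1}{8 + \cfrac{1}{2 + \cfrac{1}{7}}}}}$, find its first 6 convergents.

Using the convergent recurrence p_i = a_i*p_{i-1} + p_{i-2}, q_i = a_i*q_{i-1} + q_{i-2} with p_{-2}=0, p_{-1}=1, q_{-2}=1, q_{-1}=0:
  i=0: a_0=2, p_0 = 2*1 + 0 = 2, q_0 = 2*0 + 1 = 1.
  i=1: a_1=1, p_1 = 1*2 + 1 = 3, q_1 = 1*1 + 0 = 1.
  i=2: a_2=8, p_2 = 8*3 + 2 = 26, q_2 = 8*1 + 1 = 9.
  i=3: a_3=8, p_3 = 8*26 + 3 = 211, q_3 = 8*9 + 1 = 73.
  i=4: a_4=2, p_4 = 2*211 + 26 = 448, q_4 = 2*73 + 9 = 155.
  i=5: a_5=7, p_5 = 7*448 + 211 = 3347, q_5 = 7*155 + 73 = 1158.

2/1, 3/1, 26/9, 211/73, 448/155, 3347/1158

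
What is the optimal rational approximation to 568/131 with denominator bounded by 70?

295/68

Expand x = 568/131 as a continued fraction with the Euclidean algorithm:
  568 = 4*131 + 44, so a_0 = 4.
  131 = 2*44 + 43, so a_1 = 2.
  44 = 1*43 + 1, so a_2 = 1.
  43 = 43*1 + 0, so a_3 = 43.
so x = [4; 2, 1, 43].
Convergents (p_i = a_i*p_{i-1} + p_{i-2}, q_i = a_i*q_{i-1} + q_{i-2} with p_{-2}=0, p_{-1}=1, q_{-2}=1, q_{-1}=0), until the denominator exceeds 70:
  i=0: a_0=4, p_0 = 4*1 + 0 = 4, q_0 = 4*0 + 1 = 1.
  i=1: a_1=2, p_1 = 2*4 + 1 = 9, q_1 = 2*1 + 0 = 2.
  i=2: a_2=1, p_2 = 1*9 + 4 = 13, q_2 = 1*2 + 1 = 3.
  i=3: a_3=43, p_3 = 43*13 + 9 = 568, q_3 = 43*3 + 2 = 131.
q_3 = 131 > 70, so the last convergent with denominator <= 70 is p_2/q_2 = 13/3.
The closest fraction with denominator <= 70 is either p_2/q_2 or the intermediate fraction (k*p_2 + p_1)/(k*q_2 + q_1) with the largest k >= 1 whose denominator stays <= 70; these approach x as k grows, and every other convergent or intermediate fraction in range is farther away.
Largest k: floor((70 - q_1)/q_2) = floor((70 - 2)/3) = 22.
That gives (22*13 + 9)/(22*3 + 2) = 295/68.
Compare the errors: |x - 13/3| = |568*3 - 13*131|/(131*3) = 1/393, and |x - 295/68| = |568*68 - 295*131|/(131*68) = 21/8908.
Cross-multiplying, 21*393 = 8253 < 8908 = 1*8908, so 21/8908 is smaller: the intermediate fraction 295/68 is closer to x than 13/3.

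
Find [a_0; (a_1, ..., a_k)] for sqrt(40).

Write x_i = (sqrt(40) + m_i)/d_i with (m_0, d_0) = (0, 1). a_0 = floor(sqrt(40)) = 6, since 6^2 = 36 <= 40 < 49 = 7^2.
Iterate m_{i+1} = d_i*a_i - m_i, d_{i+1} = (40 - m_{i+1}^2)/d_i, a_{i+1} = floor((a_0 + m_{i+1})/d_{i+1}):
  m_1 = 1*6 - 0 = 6, d_1 = (40 - 6^2)/1 = 4/1 = 4, a_1 = floor((6 + 6)/4) = 3.
  m_2 = 4*3 - 6 = 6, d_2 = (40 - 6^2)/4 = 4/4 = 1, a_2 = floor((6 + 6)/1) = 12.
  m_3 = 1*12 - 6 = 6, d_3 = (40 - 6^2)/1 = 4/1 = 4: (m_3, d_3) = (m_1, d_1) = (6, 4), so from here the quotients repeat a_1, a_2; the period length is 2.
Hence the expansion of sqrt(40) is a_0 = 6 followed by the repeating block 3, 12 (period 2).

[6; (3, 12)]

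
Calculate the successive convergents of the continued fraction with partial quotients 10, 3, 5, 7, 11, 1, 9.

Using the convergent recurrence p_i = a_i*p_{i-1} + p_{i-2}, q_i = a_i*q_{i-1} + q_{i-2} with p_{-2}=0, p_{-1}=1, q_{-2}=1, q_{-1}=0:
  i=0: a_0=10, p_0 = 10*1 + 0 = 10, q_0 = 10*0 + 1 = 1.
  i=1: a_1=3, p_1 = 3*10 + 1 = 31, q_1 = 3*1 + 0 = 3.
  i=2: a_2=5, p_2 = 5*31 + 10 = 165, q_2 = 5*3 + 1 = 16.
  i=3: a_3=7, p_3 = 7*165 + 31 = 1186, q_3 = 7*16 + 3 = 115.
  i=4: a_4=11, p_4 = 11*1186 + 165 = 13211, q_4 = 11*115 + 16 = 1281.
  i=5: a_5=1, p_5 = 1*13211 + 1186 = 14397, q_5 = 1*1281 + 115 = 1396.
  i=6: a_6=9, p_6 = 9*14397 + 13211 = 142784, q_6 = 9*1396 + 1281 = 13845.

10/1, 31/3, 165/16, 1186/115, 13211/1281, 14397/1396, 142784/13845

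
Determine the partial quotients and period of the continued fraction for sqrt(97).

Write x_i = (sqrt(97) + m_i)/d_i with (m_0, d_0) = (0, 1). a_0 = floor(sqrt(97)) = 9, since 9^2 = 81 <= 97 < 100 = 10^2.
Iterate m_{i+1} = d_i*a_i - m_i, d_{i+1} = (97 - m_{i+1}^2)/d_i, a_{i+1} = floor((a_0 + m_{i+1})/d_{i+1}):
  m_1 = 1*9 - 0 = 9, d_1 = (97 - 9^2)/1 = 16/1 = 16, a_1 = floor((9 + 9)/16) = 1.
  m_2 = 16*1 - 9 = 7, d_2 = (97 - 7^2)/16 = 48/16 = 3, a_2 = floor((9 + 7)/3) = 5.
  m_3 = 3*5 - 7 = 8, d_3 = (97 - 8^2)/3 = 33/3 = 11, a_3 = floor((9 + 8)/11) = 1.
  m_4 = 11*1 - 8 = 3, d_4 = (97 - 3^2)/11 = 88/11 = 8, a_4 = floor((9 + 3)/8) = 1.
  m_5 = 8*1 - 3 = 5, d_5 = (97 - 5^2)/8 = 72/8 = 9, a_5 = floor((9 + 5)/9) = 1.
  m_6 = 9*1 - 5 = 4, d_6 = (97 - 4^2)/9 = 81/9 = 9, a_6 = floor((9 + 4)/9) = 1.
  m_7 = 9*1 - 4 = 5, d_7 = (97 - 5^2)/9 = 72/9 = 8, a_7 = floor((9 + 5)/8) = 1.
  m_8 = 8*1 - 5 = 3, d_8 = (97 - 3^2)/8 = 88/8 = 11, a_8 = floor((9 + 3)/11) = 1.
  m_9 = 11*1 - 3 = 8, d_9 = (97 - 8^2)/11 = 33/11 = 3, a_9 = floor((9 + 8)/3) = 5.
  m_10 = 3*5 - 8 = 7, d_10 = (97 - 7^2)/3 = 48/3 = 16, a_10 = floor((9 + 7)/16) = 1.
  m_11 = 16*1 - 7 = 9, d_11 = (97 - 9^2)/16 = 16/16 = 1, a_11 = floor((9 + 9)/1) = 18.
  m_12 = 1*18 - 9 = 9, d_12 = (97 - 9^2)/1 = 16/1 = 16: (m_12, d_12) = (m_1, d_1) = (9, 16), so from here the quotients repeat a_1, ..., a_11; the period length is 11.
Hence the expansion of sqrt(97) is a_0 = 9 followed by the repeating block 1, 5, 1, 1, 1, 1, 1, 1, 5, 1, 18 (period 11).

[9; (1, 5, 1, 1, 1, 1, 1, 1, 5, 1, 18)]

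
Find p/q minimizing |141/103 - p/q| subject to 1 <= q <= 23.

Expand x = 141/103 as a continued fraction with the Euclidean algorithm:
  141 = 1*103 + 38, so a_0 = 1.
  103 = 2*38 + 27, so a_1 = 2.
  38 = 1*27 + 11, so a_2 = 1.
  27 = 2*11 + 5, so a_3 = 2.
  11 = 2*5 + 1, so a_4 = 2.
  5 = 5*1 + 0, so a_5 = 5.
so x = [1; 2, 1, 2, 2, 5].
Convergents (p_i = a_i*p_{i-1} + p_{i-2}, q_i = a_i*q_{i-1} + q_{i-2} with p_{-2}=0, p_{-1}=1, q_{-2}=1, q_{-1}=0), until the denominator exceeds 23:
  i=0: a_0=1, p_0 = 1*1 + 0 = 1, q_0 = 1*0 + 1 = 1.
  i=1: a_1=2, p_1 = 2*1 + 1 = 3, q_1 = 2*1 + 0 = 2.
  i=2: a_2=1, p_2 = 1*3 + 1 = 4, q_2 = 1*2 + 1 = 3.
  i=3: a_3=2, p_3 = 2*4 + 3 = 11, q_3 = 2*3 + 2 = 8.
  i=4: a_4=2, p_4 = 2*11 + 4 = 26, q_4 = 2*8 + 3 = 19.
  i=5: a_5=5, p_5 = 5*26 + 11 = 141, q_5 = 5*19 + 8 = 103.
q_5 = 103 > 23, so the last convergent with denominator <= 23 is p_4/q_4 = 26/19.
The closest fraction with denominator <= 23 is either p_4/q_4 or the intermediate fraction (k*p_4 + p_3)/(k*q_4 + q_3) with the largest k >= 1 whose denominator stays <= 23; these approach x as k grows, and every other convergent or intermediate fraction in range is farther away.
Largest k: floor((23 - q_3)/q_4) = floor((23 - 8)/19) = 0.
Since k = 0, no intermediate fraction beyond p_4/q_4 has denominator <= 23, so the convergent 26/19 is the closest (its error is |141*19 - 26*103|/(103*19) = 1/1957).

26/19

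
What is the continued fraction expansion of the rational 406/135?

Run the Euclidean algorithm on 406 and 135; the successive quotients are the partial quotients a_0, a_1, ... (each step inverts the fractional part left over by the previous one):
  406 = 3*135 + 1, so a_0 = 3.
  135 = 135*1 + 0, so a_1 = 135.
The remainder reaches 0 after 2 divisions, so the expansion has 2 partial quotients, read off in order.

[3; 135]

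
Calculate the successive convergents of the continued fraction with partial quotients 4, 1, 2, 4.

Using the convergent recurrence p_i = a_i*p_{i-1} + p_{i-2}, q_i = a_i*q_{i-1} + q_{i-2} with p_{-2}=0, p_{-1}=1, q_{-2}=1, q_{-1}=0:
  i=0: a_0=4, p_0 = 4*1 + 0 = 4, q_0 = 4*0 + 1 = 1.
  i=1: a_1=1, p_1 = 1*4 + 1 = 5, q_1 = 1*1 + 0 = 1.
  i=2: a_2=2, p_2 = 2*5 + 4 = 14, q_2 = 2*1 + 1 = 3.
  i=3: a_3=4, p_3 = 4*14 + 5 = 61, q_3 = 4*3 + 1 = 13.

4/1, 5/1, 14/3, 61/13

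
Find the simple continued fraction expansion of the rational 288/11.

Run the Euclidean algorithm on 288 and 11; the successive quotients are the partial quotients a_0, a_1, ... (each step inverts the fractional part left over by the previous one):
  288 = 26*11 + 2, so a_0 = 26.
  11 = 5*2 + 1, so a_1 = 5.
  2 = 2*1 + 0, so a_2 = 2.
The remainder reaches 0 after 3 divisions, so the expansion has 3 partial quotients, read off in order.

[26; 5, 2]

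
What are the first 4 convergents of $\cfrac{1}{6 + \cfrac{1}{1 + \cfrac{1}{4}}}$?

0/1, 1/6, 1/7, 5/34

Using the convergent recurrence p_i = a_i*p_{i-1} + p_{i-2}, q_i = a_i*q_{i-1} + q_{i-2} with p_{-2}=0, p_{-1}=1, q_{-2}=1, q_{-1}=0:
  i=0: a_0=0, p_0 = 0*1 + 0 = 0, q_0 = 0*0 + 1 = 1.
  i=1: a_1=6, p_1 = 6*0 + 1 = 1, q_1 = 6*1 + 0 = 6.
  i=2: a_2=1, p_2 = 1*1 + 0 = 1, q_2 = 1*6 + 1 = 7.
  i=3: a_3=4, p_3 = 4*1 + 1 = 5, q_3 = 4*7 + 6 = 34.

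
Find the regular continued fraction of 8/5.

Run the Euclidean algorithm on 8 and 5; the successive quotients are the partial quotients a_0, a_1, ... (each step inverts the fractional part left over by the previous one):
  8 = 1*5 + 3, so a_0 = 1.
  5 = 1*3 + 2, so a_1 = 1.
  3 = 1*2 + 1, so a_2 = 1.
  2 = 2*1 + 0, so a_3 = 2.
The remainder reaches 0 after 4 divisions, so the expansion has 4 partial quotients, read off in order.

[1; 1, 1, 2]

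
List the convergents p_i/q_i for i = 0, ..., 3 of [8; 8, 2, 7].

Using the convergent recurrence p_i = a_i*p_{i-1} + p_{i-2}, q_i = a_i*q_{i-1} + q_{i-2} with p_{-2}=0, p_{-1}=1, q_{-2}=1, q_{-1}=0:
  i=0: a_0=8, p_0 = 8*1 + 0 = 8, q_0 = 8*0 + 1 = 1.
  i=1: a_1=8, p_1 = 8*8 + 1 = 65, q_1 = 8*1 + 0 = 8.
  i=2: a_2=2, p_2 = 2*65 + 8 = 138, q_2 = 2*8 + 1 = 17.
  i=3: a_3=7, p_3 = 7*138 + 65 = 1031, q_3 = 7*17 + 8 = 127.

8/1, 65/8, 138/17, 1031/127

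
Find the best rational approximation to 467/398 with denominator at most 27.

27/23

Expand x = 467/398 as a continued fraction with the Euclidean algorithm:
  467 = 1*398 + 69, so a_0 = 1.
  398 = 5*69 + 53, so a_1 = 5.
  69 = 1*53 + 16, so a_2 = 1.
  53 = 3*16 + 5, so a_3 = 3.
  16 = 3*5 + 1, so a_4 = 3.
  5 = 5*1 + 0, so a_5 = 5.
so x = [1; 5, 1, 3, 3, 5].
Convergents (p_i = a_i*p_{i-1} + p_{i-2}, q_i = a_i*q_{i-1} + q_{i-2} with p_{-2}=0, p_{-1}=1, q_{-2}=1, q_{-1}=0), until the denominator exceeds 27:
  i=0: a_0=1, p_0 = 1*1 + 0 = 1, q_0 = 1*0 + 1 = 1.
  i=1: a_1=5, p_1 = 5*1 + 1 = 6, q_1 = 5*1 + 0 = 5.
  i=2: a_2=1, p_2 = 1*6 + 1 = 7, q_2 = 1*5 + 1 = 6.
  i=3: a_3=3, p_3 = 3*7 + 6 = 27, q_3 = 3*6 + 5 = 23.
  i=4: a_4=3, p_4 = 3*27 + 7 = 88, q_4 = 3*23 + 6 = 75.
q_4 = 75 > 27, so the last convergent with denominator <= 27 is p_3/q_3 = 27/23.
The closest fraction with denominator <= 27 is either p_3/q_3 or the intermediate fraction (k*p_3 + p_2)/(k*q_3 + q_2) with the largest k >= 1 whose denominator stays <= 27; these approach x as k grows, and every other convergent or intermediate fraction in range is farther away.
Largest k: floor((27 - q_2)/q_3) = floor((27 - 6)/23) = 0.
Since k = 0, no intermediate fraction beyond p_3/q_3 has denominator <= 27, so the convergent 27/23 is the closest (its error is |467*23 - 27*398|/(398*23) = 5/9154).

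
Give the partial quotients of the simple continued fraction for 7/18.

Run the Euclidean algorithm on 7 and 18; the successive quotients are the partial quotients a_0, a_1, ... (each step inverts the fractional part left over by the previous one):
  7 = 0*18 + 7, so a_0 = 0.
  18 = 2*7 + 4, so a_1 = 2.
  7 = 1*4 + 3, so a_2 = 1.
  4 = 1*3 + 1, so a_3 = 1.
  3 = 3*1 + 0, so a_4 = 3.
The remainder reaches 0 after 5 divisions, so the expansion has 5 partial quotients, read off in order.

[0; 2, 1, 1, 3]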